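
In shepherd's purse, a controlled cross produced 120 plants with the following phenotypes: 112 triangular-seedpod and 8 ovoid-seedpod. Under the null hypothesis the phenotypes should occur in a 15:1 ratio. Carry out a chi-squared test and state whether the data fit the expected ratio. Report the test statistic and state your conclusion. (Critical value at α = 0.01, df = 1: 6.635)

0.036; consistent

Under the 15:1 hypothesis (Σ ratio = 16, N = 120):
  triangular-seedpod: 120 × 15/16 = 112.5
  ovoid-seedpod: 120 × 1/16 = 7.5
χ² = Σ (O − E)² / E
  triangular-seedpod: (112 − 112.5)² / 112.5 = 0.0022
  ovoid-seedpod: (8 − 7.5)² / 7.5 = 0.0333
χ² = 0.0022 + 0.0333 = 0.0355 ≈ 0.036
Degrees of freedom = 2 − 1 = 1; critical value at α = 0.01 is 6.635.
Since 0.036 < 6.635, we fail to reject the null hypothesis — the data are consistent with the 15:1 ratio.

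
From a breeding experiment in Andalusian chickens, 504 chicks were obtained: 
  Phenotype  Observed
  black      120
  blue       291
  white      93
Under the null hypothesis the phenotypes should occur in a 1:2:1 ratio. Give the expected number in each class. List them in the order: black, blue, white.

126, 252, 126

The 1:2:1 ratio has 4 parts, so with N = 504 the expected counts are:
  black: 504 × 1/4 = 126
  blue: 504 × 2/4 = 252
  white: 504 × 1/4 = 126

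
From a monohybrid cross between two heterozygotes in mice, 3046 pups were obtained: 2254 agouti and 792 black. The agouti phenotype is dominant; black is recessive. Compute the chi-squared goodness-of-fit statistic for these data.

For a monohybrid cross between heterozygotes with complete dominance, the expected phenotypic ratio is 3:1.
Total ratio parts = 4. Expected numbers out of 3046:
  agouti: 3046 × 3/4 = 2284.5
  black: 3046 × 1/4 = 761.5
χ² = Σ (O − E)² / E
  agouti: (2254 − 2284.5)² / 2284.5 = 0.4072
  black: (792 − 761.5)² / 761.5 = 1.2216
χ² = 0.4072 + 1.2216 = 1.6288 ≈ 1.629

1.629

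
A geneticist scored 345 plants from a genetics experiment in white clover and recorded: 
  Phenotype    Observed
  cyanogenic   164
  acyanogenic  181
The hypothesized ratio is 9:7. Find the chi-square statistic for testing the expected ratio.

Expected counts for N = 345 under a 9:7 ratio (total parts = 16):
  cyanogenic: 345 × 9/16 = 194.0625
  acyanogenic: 345 × 7/16 = 150.9375
χ² = Σ (O − E)² / E
  cyanogenic: (164 − 194.0625)² / 194.0625 = 4.6570
  acyanogenic: (181 − 150.9375)² / 150.9375 = 5.9876
χ² = 4.6570 + 5.9876 = 10.6446 ≈ 10.645

10.645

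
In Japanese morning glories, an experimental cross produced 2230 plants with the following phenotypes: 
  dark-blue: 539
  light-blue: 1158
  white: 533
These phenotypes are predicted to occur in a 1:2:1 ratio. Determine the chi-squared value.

Expected counts for N = 2230 under a 1:2:1 ratio (total parts = 4):
  dark-blue: 2230 × 1/4 = 557.5
  light-blue: 2230 × 2/4 = 1115
  white: 2230 × 1/4 = 557.5
χ² = Σ (O − E)² / E
  dark-blue: (539 − 557.5)² / 557.5 = 0.6139
  light-blue: (1158 − 1115)² / 1115 = 1.6583
  white: (533 − 557.5)² / 557.5 = 1.0767
χ² = 0.6139 + 1.6583 + 1.0767 = 3.3489 ≈ 3.349

3.349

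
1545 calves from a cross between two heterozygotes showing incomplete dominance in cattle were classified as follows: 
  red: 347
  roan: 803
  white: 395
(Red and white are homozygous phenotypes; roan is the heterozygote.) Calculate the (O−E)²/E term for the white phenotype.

0.198

With incomplete dominance, a heterozygote × heterozygote cross gives a 1:2:1 phenotypic ratio.
Expected counts for N = 1545 under a 1:2:1 ratio (total parts = 4):
  red: 1545 × 1/4 = 386.25
  roan: 1545 × 2/4 = 772.5
  white: 1545 × 1/4 = 386.25
Contribution of white: (395 − 386.25)² / 386.25 = 0.1982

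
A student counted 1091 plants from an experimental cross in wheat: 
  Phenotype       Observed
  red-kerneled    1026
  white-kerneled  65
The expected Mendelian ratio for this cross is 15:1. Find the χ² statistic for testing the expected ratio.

0.159

Expected counts for N = 1091 under a 15:1 ratio (total parts = 16):
  red-kerneled: 1091 × 15/16 = 1022.8125
  white-kerneled: 1091 × 1/16 = 68.1875
χ² = Σ (O − E)² / E
  red-kerneled: (1026 − 1022.8125)² / 1022.8125 = 0.0099
  white-kerneled: (65 − 68.1875)² / 68.1875 = 0.1490
χ² = 0.0099 + 0.1490 = 0.1589 ≈ 0.159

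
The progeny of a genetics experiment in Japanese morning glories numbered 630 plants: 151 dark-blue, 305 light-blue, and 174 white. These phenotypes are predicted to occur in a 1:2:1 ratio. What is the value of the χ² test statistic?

2.314

Expected counts for N = 630 under a 1:2:1 ratio (total parts = 4):
  dark-blue: 630 × 1/4 = 157.5
  light-blue: 630 × 2/4 = 315
  white: 630 × 1/4 = 157.5
χ² = Σ (O − E)² / E
  dark-blue: (151 − 157.5)² / 157.5 = 0.2683
  light-blue: (305 − 315)² / 315 = 0.3175
  white: (174 − 157.5)² / 157.5 = 1.7286
χ² = 0.2683 + 0.3175 + 1.7286 = 2.3144 ≈ 2.314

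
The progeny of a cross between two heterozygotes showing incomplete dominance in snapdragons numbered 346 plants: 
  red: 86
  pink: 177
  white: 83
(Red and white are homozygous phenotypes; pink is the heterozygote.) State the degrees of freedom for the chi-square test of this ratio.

2

With incomplete dominance, a heterozygote × heterozygote cross gives a 1:2:1 phenotypic ratio.
A goodness-of-fit test with 3 phenotype classes has df = 3 − 1 = 2.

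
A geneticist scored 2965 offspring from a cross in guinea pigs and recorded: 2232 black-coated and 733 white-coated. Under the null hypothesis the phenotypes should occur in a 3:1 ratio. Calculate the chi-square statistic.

0.122

Expected counts for N = 2965 under a 3:1 ratio (total parts = 4):
  black-coated: 2965 × 3/4 = 2223.75
  white-coated: 2965 × 1/4 = 741.25
χ² = Σ (O − E)² / E
  black-coated: (2232 − 2223.75)² / 2223.75 = 0.0306
  white-coated: (733 − 741.25)² / 741.25 = 0.0918
χ² = 0.0306 + 0.0918 = 0.1224 ≈ 0.122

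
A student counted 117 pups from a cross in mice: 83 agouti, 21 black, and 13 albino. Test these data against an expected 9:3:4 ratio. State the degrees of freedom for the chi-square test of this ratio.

A goodness-of-fit test with 3 phenotype classes has df = 3 − 1 = 2.

2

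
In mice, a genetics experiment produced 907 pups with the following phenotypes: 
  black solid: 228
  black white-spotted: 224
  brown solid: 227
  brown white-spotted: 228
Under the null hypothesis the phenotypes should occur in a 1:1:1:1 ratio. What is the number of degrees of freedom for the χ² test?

A goodness-of-fit test with 4 phenotype classes has df = 4 − 1 = 3.

3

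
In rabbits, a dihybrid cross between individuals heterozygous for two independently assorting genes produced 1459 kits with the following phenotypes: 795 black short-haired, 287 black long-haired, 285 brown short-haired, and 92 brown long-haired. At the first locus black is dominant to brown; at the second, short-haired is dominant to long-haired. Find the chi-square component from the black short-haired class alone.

A dihybrid F₂ with independent assortment and complete dominance at both loci gives a 9:3:3:1 phenotypic ratio.
The 9:3:3:1 ratio has 16 parts, so with N = 1459 the expected counts are:
  black short-haired: 1459 × 9/16 = 820.6875
  black long-haired: 1459 × 3/16 = 273.5625
  brown short-haired: 1459 × 3/16 = 273.5625
  brown long-haired: 1459 × 1/16 = 91.1875
Contribution of black short-haired: (795 − 820.6875)² / 820.6875 = 0.8040

0.804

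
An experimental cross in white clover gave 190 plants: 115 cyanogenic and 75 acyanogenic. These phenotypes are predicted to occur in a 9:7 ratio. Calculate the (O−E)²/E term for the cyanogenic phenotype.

0.618

The 9:7 ratio has 16 parts, so with N = 190 the expected counts are:
  cyanogenic: 190 × 9/16 = 106.875
  acyanogenic: 190 × 7/16 = 83.125
Contribution of cyanogenic: (115 − 106.875)² / 106.875 = 0.6177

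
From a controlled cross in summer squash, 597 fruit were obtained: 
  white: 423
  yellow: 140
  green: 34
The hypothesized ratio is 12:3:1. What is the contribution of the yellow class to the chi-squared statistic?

Expected counts for N = 597 under a 12:3:1 ratio (total parts = 16):
  white: 597 × 12/16 = 447.75
  yellow: 597 × 3/16 = 111.9375
  green: 597 × 1/16 = 37.3125
Contribution of yellow: (140 − 111.9375)² / 111.9375 = 7.0352

7.035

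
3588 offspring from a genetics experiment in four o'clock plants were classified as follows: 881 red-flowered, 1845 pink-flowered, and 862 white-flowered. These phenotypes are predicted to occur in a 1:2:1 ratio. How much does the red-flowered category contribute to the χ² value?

Under the 1:2:1 hypothesis (Σ ratio = 4, N = 3588):
  red-flowered: 3588 × 1/4 = 897
  pink-flowered: 3588 × 2/4 = 1794
  white-flowered: 3588 × 1/4 = 897
Contribution of red-flowered: (881 − 897)² / 897 = 0.2854

0.285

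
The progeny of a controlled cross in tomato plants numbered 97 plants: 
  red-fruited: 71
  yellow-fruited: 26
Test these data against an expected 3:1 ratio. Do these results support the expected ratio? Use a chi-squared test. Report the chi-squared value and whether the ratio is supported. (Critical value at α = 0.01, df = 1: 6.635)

Total ratio parts = 4. Expected numbers out of 97:
  red-fruited: 97 × 3/4 = 72.75
  yellow-fruited: 97 × 1/4 = 24.25
χ² = Σ (O − E)² / E
  red-fruited: (71 − 72.75)² / 72.75 = 0.0421
  yellow-fruited: (26 − 24.25)² / 24.25 = 0.1263
χ² = 0.0421 + 0.1263 = 0.1684 ≈ 0.168
Degrees of freedom = 2 − 1 = 1; critical value at α = 0.01 is 6.635.
Since 0.168 < 6.635, we fail to reject the null hypothesis — the data are consistent with the 3:1 ratio.

0.168; consistent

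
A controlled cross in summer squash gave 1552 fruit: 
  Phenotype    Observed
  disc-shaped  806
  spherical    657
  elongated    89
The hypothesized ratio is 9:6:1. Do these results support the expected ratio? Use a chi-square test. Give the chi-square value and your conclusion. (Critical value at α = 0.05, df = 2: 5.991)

15.467; not consistent

Total ratio parts = 16. Expected numbers out of 1552:
  disc-shaped: 1552 × 9/16 = 873
  spherical: 1552 × 6/16 = 582
  elongated: 1552 × 1/16 = 97
χ² = Σ (O − E)² / E
  disc-shaped: (806 − 873)² / 873 = 5.1420
  spherical: (657 − 582)² / 582 = 9.6649
  elongated: (89 − 97)² / 97 = 0.6598
χ² = 5.1420 + 9.6649 + 0.6598 = 15.4667 ≈ 15.467
Degrees of freedom = 3 − 1 = 2; critical value at α = 0.05 is 5.991.
Since 15.467 > 5.991, we reject the null hypothesis — the data do not fit the 9:6:1 ratio.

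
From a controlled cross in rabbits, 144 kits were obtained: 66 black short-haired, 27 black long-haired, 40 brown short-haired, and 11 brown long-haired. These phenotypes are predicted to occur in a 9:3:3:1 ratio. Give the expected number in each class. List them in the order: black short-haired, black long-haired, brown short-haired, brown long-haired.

81, 27, 27, 9

Under the 9:3:3:1 hypothesis (Σ ratio = 16, N = 144):
  black short-haired: 144 × 9/16 = 81
  black long-haired: 144 × 3/16 = 27
  brown short-haired: 144 × 3/16 = 27
  brown long-haired: 144 × 1/16 = 9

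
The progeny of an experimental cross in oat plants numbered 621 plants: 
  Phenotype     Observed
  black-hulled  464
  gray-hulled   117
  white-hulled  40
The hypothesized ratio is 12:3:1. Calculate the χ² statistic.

Expected counts for N = 621 under a 12:3:1 ratio (total parts = 16):
  black-hulled: 621 × 12/16 = 465.75
  gray-hulled: 621 × 3/16 = 116.4375
  white-hulled: 621 × 1/16 = 38.8125
χ² = Σ (O − E)² / E
  black-hulled: (464 − 465.75)² / 465.75 = 0.0066
  gray-hulled: (117 − 116.4375)² / 116.4375 = 0.0027
  white-hulled: (40 − 38.8125)² / 38.8125 = 0.0363
χ² = 0.0066 + 0.0027 + 0.0363 = 0.0456 ≈ 0.046

0.046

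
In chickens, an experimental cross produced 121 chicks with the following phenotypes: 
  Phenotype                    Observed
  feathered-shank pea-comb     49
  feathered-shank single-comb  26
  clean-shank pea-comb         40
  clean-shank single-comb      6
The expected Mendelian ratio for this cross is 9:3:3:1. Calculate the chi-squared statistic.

Total ratio parts = 16. Expected numbers out of 121:
  feathered-shank pea-comb: 121 × 9/16 = 68.0625
  feathered-shank single-comb: 121 × 3/16 = 22.6875
  clean-shank pea-comb: 121 × 3/16 = 22.6875
  clean-shank single-comb: 121 × 1/16 = 7.5625
χ² = Σ (O − E)² / E
  feathered-shank pea-comb: (49 − 68.0625)² / 68.0625 = 5.3389
  feathered-shank single-comb: (26 − 22.6875)² / 22.6875 = 0.4836
  clean-shank pea-comb: (40 − 22.6875)² / 22.6875 = 13.2109
  clean-shank single-comb: (6 − 7.5625)² / 7.5625 = 0.3228
χ² = 5.3389 + 0.4836 + 13.2109 + 0.3228 = 19.3562 ≈ 19.356

19.356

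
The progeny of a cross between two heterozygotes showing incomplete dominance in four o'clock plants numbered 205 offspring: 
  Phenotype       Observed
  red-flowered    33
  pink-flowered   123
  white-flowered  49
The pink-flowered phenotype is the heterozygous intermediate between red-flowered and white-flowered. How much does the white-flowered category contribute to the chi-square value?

With incomplete dominance, a heterozygote × heterozygote cross gives a 1:2:1 phenotypic ratio.
Total ratio parts = 4. Expected numbers out of 205:
  red-flowered: 205 × 1/4 = 51.25
  pink-flowered: 205 × 2/4 = 102.5
  white-flowered: 205 × 1/4 = 51.25
Contribution of white-flowered: (49 − 51.25)² / 51.25 = 0.0988

0.099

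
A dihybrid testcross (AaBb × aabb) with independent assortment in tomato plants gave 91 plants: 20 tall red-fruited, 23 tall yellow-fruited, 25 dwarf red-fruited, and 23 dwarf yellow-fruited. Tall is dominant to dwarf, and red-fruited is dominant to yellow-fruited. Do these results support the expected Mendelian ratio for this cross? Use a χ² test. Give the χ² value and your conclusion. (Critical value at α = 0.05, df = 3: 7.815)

0.560; consistent

A dihybrid testcross with independent assortment gives a 1:1:1:1 ratio.
The 1:1:1:1 ratio has 4 parts, so with N = 91 the expected counts are:
  tall red-fruited: 91 × 1/4 = 22.75
  tall yellow-fruited: 91 × 1/4 = 22.75
  dwarf red-fruited: 91 × 1/4 = 22.75
  dwarf yellow-fruited: 91 × 1/4 = 22.75
χ² = Σ (O − E)² / E
  tall red-fruited: (20 − 22.75)² / 22.75 = 0.3324
  tall yellow-fruited: (23 − 22.75)² / 22.75 = 0.0027
  dwarf red-fruited: (25 − 22.75)² / 22.75 = 0.2225
  dwarf yellow-fruited: (23 − 22.75)² / 22.75 = 0.0027
χ² = 0.3324 + 0.0027 + 0.2225 + 0.0027 = 0.5603 ≈ 0.560
Degrees of freedom = 4 − 1 = 3; critical value at α = 0.05 is 7.815.
Since 0.560 < 7.815, we fail to reject the null hypothesis — the data are consistent with the 1:1:1:1 ratio.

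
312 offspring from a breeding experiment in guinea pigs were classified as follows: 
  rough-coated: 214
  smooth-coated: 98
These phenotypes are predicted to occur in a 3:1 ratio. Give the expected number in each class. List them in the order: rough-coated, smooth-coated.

234, 78

Total ratio parts = 4. Expected numbers out of 312:
  rough-coated: 312 × 3/4 = 234
  smooth-coated: 312 × 1/4 = 78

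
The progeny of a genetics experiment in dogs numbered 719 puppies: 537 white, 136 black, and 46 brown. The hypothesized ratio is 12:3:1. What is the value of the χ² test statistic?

Total ratio parts = 16. Expected numbers out of 719:
  white: 719 × 12/16 = 539.25
  black: 719 × 3/16 = 134.8125
  brown: 719 × 1/16 = 44.9375
χ² = Σ (O − E)² / E
  white: (537 − 539.25)² / 539.25 = 0.0094
  black: (136 − 134.8125)² / 134.8125 = 0.0105
  brown: (46 − 44.9375)² / 44.9375 = 0.0251
χ² = 0.0094 + 0.0105 + 0.0251 = 0.045

0.045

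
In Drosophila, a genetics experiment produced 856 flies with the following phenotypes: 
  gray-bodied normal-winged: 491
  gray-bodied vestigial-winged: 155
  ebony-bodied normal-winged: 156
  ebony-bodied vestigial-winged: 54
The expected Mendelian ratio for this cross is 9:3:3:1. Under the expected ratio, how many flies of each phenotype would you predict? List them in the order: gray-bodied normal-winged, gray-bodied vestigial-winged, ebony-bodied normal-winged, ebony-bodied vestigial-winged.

481.5, 160.5, 160.5, 53.5

Under the 9:3:3:1 hypothesis (Σ ratio = 16, N = 856):
  gray-bodied normal-winged: 856 × 9/16 = 481.5
  gray-bodied vestigial-winged: 856 × 3/16 = 160.5
  ebony-bodied normal-winged: 856 × 3/16 = 160.5
  ebony-bodied vestigial-winged: 856 × 1/16 = 53.5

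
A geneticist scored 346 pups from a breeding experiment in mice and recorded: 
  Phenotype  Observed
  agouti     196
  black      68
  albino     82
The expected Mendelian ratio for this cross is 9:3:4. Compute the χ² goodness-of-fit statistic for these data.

0.394

Expected counts for N = 346 under a 9:3:4 ratio (total parts = 16):
  agouti: 346 × 9/16 = 194.625
  black: 346 × 3/16 = 64.875
  albino: 346 × 4/16 = 86.5
χ² = Σ (O − E)² / E
  agouti: (196 − 194.625)² / 194.625 = 0.0097
  black: (68 − 64.875)² / 64.875 = 0.1505
  albino: (82 − 86.5)² / 86.5 = 0.2341
χ² = 0.0097 + 0.1505 + 0.2341 = 0.3943 ≈ 0.394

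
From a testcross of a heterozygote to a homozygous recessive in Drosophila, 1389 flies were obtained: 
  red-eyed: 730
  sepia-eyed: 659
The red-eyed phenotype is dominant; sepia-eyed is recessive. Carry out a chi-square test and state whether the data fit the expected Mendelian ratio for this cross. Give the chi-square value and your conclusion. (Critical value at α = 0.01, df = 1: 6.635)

A testcross of a heterozygote (Aa × aa) gives a 1:1 phenotypic ratio.
Total ratio parts = 2. Expected numbers out of 1389:
  red-eyed: 1389 × 1/2 = 694.5
  sepia-eyed: 1389 × 1/2 = 694.5
χ² = Σ (O − E)² / E
  red-eyed: (730 − 694.5)² / 694.5 = 1.8146
  sepia-eyed: (659 − 694.5)² / 694.5 = 1.8146
χ² = 1.8146 + 1.8146 = 3.6292 ≈ 3.629
Degrees of freedom = 2 − 1 = 1; critical value at α = 0.01 is 6.635.
Since 3.629 < 6.635, we fail to reject the null hypothesis — the data are consistent with the 1:1 ratio.

3.629; consistent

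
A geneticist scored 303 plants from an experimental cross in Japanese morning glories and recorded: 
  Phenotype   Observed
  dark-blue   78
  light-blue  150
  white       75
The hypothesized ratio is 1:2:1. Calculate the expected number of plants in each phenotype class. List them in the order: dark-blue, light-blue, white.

The 1:2:1 ratio has 4 parts, so with N = 303 the expected counts are:
  dark-blue: 303 × 1/4 = 75.75
  light-blue: 303 × 2/4 = 151.5
  white: 303 × 1/4 = 75.75

75.75, 151.5, 75.75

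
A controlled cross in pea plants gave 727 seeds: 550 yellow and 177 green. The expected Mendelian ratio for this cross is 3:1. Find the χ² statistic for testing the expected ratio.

0.166

The 3:1 ratio has 4 parts, so with N = 727 the expected counts are:
  yellow: 727 × 3/4 = 545.25
  green: 727 × 1/4 = 181.75
χ² = Σ (O − E)² / E
  yellow: (550 − 545.25)² / 545.25 = 0.0414
  green: (177 − 181.75)² / 181.75 = 0.1241
χ² = 0.0414 + 0.1241 = 0.1655 ≈ 0.166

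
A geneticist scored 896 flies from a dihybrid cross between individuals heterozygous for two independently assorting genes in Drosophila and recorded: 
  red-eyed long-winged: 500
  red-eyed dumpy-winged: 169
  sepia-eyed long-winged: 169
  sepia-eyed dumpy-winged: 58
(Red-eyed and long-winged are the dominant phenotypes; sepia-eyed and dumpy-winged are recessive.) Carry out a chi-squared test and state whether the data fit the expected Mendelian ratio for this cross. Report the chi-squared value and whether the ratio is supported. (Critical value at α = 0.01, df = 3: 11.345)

0.115; consistent

A dihybrid F₂ with independent assortment and complete dominance at both loci gives a 9:3:3:1 phenotypic ratio.
Under the 9:3:3:1 hypothesis (Σ ratio = 16, N = 896):
  red-eyed long-winged: 896 × 9/16 = 504
  red-eyed dumpy-winged: 896 × 3/16 = 168
  sepia-eyed long-winged: 896 × 3/16 = 168
  sepia-eyed dumpy-winged: 896 × 1/16 = 56
χ² = Σ (O − E)² / E
  red-eyed long-winged: (500 − 504)² / 504 = 0.0317
  red-eyed dumpy-winged: (169 − 168)² / 168 = 0.0060
  sepia-eyed long-winged: (169 − 168)² / 168 = 0.0060
  sepia-eyed dumpy-winged: (58 − 56)² / 56 = 0.0714
χ² = 0.0317 + 0.0060 + 0.0060 + 0.0714 = 0.1151 ≈ 0.115
Degrees of freedom = 4 − 1 = 3; critical value at α = 0.01 is 11.345.
Since 0.115 < 11.345, we fail to reject the null hypothesis — the data are consistent with the 9:3:3:1 ratio.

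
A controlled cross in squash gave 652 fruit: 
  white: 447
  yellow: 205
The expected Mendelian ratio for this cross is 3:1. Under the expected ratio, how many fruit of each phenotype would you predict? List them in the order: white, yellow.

489, 163

Under the 3:1 hypothesis (Σ ratio = 4, N = 652):
  white: 652 × 3/4 = 489
  yellow: 652 × 1/4 = 163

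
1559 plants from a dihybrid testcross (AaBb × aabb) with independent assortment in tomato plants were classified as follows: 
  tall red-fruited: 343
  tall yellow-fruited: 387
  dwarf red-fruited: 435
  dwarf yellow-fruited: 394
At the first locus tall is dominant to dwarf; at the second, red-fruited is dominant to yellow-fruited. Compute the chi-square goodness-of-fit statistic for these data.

10.927

A dihybrid testcross with independent assortment gives a 1:1:1:1 ratio.
Under the 1:1:1:1 hypothesis (Σ ratio = 4, N = 1559):
  tall red-fruited: 1559 × 1/4 = 389.75
  tall yellow-fruited: 1559 × 1/4 = 389.75
  dwarf red-fruited: 1559 × 1/4 = 389.75
  dwarf yellow-fruited: 1559 × 1/4 = 389.75
χ² = Σ (O − E)² / E
  tall red-fruited: (343 − 389.75)² / 389.75 = 5.6076
  tall yellow-fruited: (387 − 389.75)² / 389.75 = 0.0194
  dwarf red-fruited: (435 − 389.75)² / 389.75 = 5.2535
  dwarf yellow-fruited: (394 − 389.75)² / 389.75 = 0.0463
χ² = 5.6076 + 0.0194 + 5.2535 + 0.0463 = 10.9268 ≈ 10.927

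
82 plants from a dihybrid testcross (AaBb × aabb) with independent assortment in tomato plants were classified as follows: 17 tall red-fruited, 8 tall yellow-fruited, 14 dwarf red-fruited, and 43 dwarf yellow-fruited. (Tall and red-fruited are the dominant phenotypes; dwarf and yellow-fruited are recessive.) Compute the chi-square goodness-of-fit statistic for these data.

34.976

A dihybrid testcross with independent assortment gives a 1:1:1:1 ratio.
Under the 1:1:1:1 hypothesis (Σ ratio = 4, N = 82):
  tall red-fruited: 82 × 1/4 = 20.5
  tall yellow-fruited: 82 × 1/4 = 20.5
  dwarf red-fruited: 82 × 1/4 = 20.5
  dwarf yellow-fruited: 82 × 1/4 = 20.5
χ² = Σ (O − E)² / E
  tall red-fruited: (17 − 20.5)² / 20.5 = 0.5976
  tall yellow-fruited: (8 − 20.5)² / 20.5 = 7.6220
  dwarf red-fruited: (14 − 20.5)² / 20.5 = 2.0610
  dwarf yellow-fruited: (43 − 20.5)² / 20.5 = 24.6951
χ² = 0.5976 + 7.6220 + 2.0610 + 24.6951 = 34.9757 ≈ 34.976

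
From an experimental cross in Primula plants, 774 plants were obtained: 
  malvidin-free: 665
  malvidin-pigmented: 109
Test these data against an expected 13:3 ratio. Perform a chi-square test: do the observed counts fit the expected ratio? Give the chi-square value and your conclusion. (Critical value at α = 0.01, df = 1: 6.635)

Expected counts for N = 774 under a 13:3 ratio (total parts = 16):
  malvidin-free: 774 × 13/16 = 628.875
  malvidin-pigmented: 774 × 3/16 = 145.125
χ² = Σ (O − E)² / E
  malvidin-free: (665 − 628.875)² / 628.875 = 2.0752
  malvidin-pigmented: (109 − 145.125)² / 145.125 = 8.9924
χ² = 2.0752 + 8.9924 = 11.0676 ≈ 11.068
Degrees of freedom = 2 − 1 = 1; critical value at α = 0.01 is 6.635.
Since 11.068 > 6.635, we reject the null hypothesis — the data do not fit the 13:3 ratio.

11.068; not consistent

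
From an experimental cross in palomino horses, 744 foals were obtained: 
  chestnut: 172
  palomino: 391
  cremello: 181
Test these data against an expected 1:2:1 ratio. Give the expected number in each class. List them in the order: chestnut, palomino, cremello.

The 1:2:1 ratio has 4 parts, so with N = 744 the expected counts are:
  chestnut: 744 × 1/4 = 186
  palomino: 744 × 2/4 = 372
  cremello: 744 × 1/4 = 186

186, 372, 186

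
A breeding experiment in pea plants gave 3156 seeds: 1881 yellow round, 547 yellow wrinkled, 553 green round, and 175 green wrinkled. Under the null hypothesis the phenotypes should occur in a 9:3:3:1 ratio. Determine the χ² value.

Under the 9:3:3:1 hypothesis (Σ ratio = 16, N = 3156):
  yellow round: 3156 × 9/16 = 1775.25
  yellow wrinkled: 3156 × 3/16 = 591.75
  green round: 3156 × 3/16 = 591.75
  green wrinkled: 3156 × 1/16 = 197.25
χ² = Σ (O − E)² / E
  yellow round: (1881 − 1775.25)² / 1775.25 = 6.2994
  yellow wrinkled: (547 − 591.75)² / 591.75 = 3.3841
  green round: (553 − 591.75)² / 591.75 = 2.5375
  green wrinkled: (175 − 197.25)² / 197.25 = 2.5098
χ² = 6.2994 + 3.3841 + 2.5375 + 2.5098 = 14.7308 ≈ 14.731

14.731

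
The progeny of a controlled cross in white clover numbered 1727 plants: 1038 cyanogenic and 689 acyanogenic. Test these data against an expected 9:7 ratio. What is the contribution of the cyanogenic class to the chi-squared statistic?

4.561

Total ratio parts = 16. Expected numbers out of 1727:
  cyanogenic: 1727 × 9/16 = 971.4375
  acyanogenic: 1727 × 7/16 = 755.5625
Contribution of cyanogenic: (1038 − 971.4375)² / 971.4375 = 4.5608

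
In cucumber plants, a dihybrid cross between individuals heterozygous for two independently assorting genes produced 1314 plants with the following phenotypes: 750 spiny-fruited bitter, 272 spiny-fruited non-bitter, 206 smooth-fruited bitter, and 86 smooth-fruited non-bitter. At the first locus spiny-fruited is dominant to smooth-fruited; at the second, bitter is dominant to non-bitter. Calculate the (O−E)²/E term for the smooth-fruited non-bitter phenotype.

A dihybrid F₂ with independent assortment and complete dominance at both loci gives a 9:3:3:1 phenotypic ratio.
Expected counts for N = 1314 under a 9:3:3:1 ratio (total parts = 16):
  spiny-fruited bitter: 1314 × 9/16 = 739.125
  spiny-fruited non-bitter: 1314 × 3/16 = 246.375
  smooth-fruited bitter: 1314 × 3/16 = 246.375
  smooth-fruited non-bitter: 1314 × 1/16 = 82.125
Contribution of smooth-fruited non-bitter: (86 − 82.125)² / 82.125 = 0.1828

0.183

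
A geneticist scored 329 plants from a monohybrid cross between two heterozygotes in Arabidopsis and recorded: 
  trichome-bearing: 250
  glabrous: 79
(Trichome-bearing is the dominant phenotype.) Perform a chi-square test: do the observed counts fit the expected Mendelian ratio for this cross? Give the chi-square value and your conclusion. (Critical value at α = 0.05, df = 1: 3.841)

For a monohybrid cross between heterozygotes with complete dominance, the expected phenotypic ratio is 3:1.
Under the 3:1 hypothesis (Σ ratio = 4, N = 329):
  trichome-bearing: 329 × 3/4 = 246.75
  glabrous: 329 × 1/4 = 82.25
χ² = Σ (O − E)² / E
  trichome-bearing: (250 − 246.75)² / 246.75 = 0.0428
  glabrous: (79 − 82.25)² / 82.25 = 0.1284
χ² = 0.0428 + 0.1284 = 0.1712 ≈ 0.171
Degrees of freedom = 2 − 1 = 1; critical value at α = 0.05 is 3.841.
Since 0.171 < 3.841, we fail to reject the null hypothesis — the data are consistent with the 3:1 ratio.

0.171; consistent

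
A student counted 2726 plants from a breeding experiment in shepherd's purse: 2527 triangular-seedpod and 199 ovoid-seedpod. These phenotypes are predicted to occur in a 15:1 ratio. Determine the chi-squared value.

5.130

Under the 15:1 hypothesis (Σ ratio = 16, N = 2726):
  triangular-seedpod: 2726 × 15/16 = 2555.625
  ovoid-seedpod: 2726 × 1/16 = 170.375
χ² = Σ (O − E)² / E
  triangular-seedpod: (2527 − 2555.625)² / 2555.625 = 0.3206
  ovoid-seedpod: (199 − 170.375)² / 170.375 = 4.8093
χ² = 0.3206 + 4.8093 = 5.1299 ≈ 5.130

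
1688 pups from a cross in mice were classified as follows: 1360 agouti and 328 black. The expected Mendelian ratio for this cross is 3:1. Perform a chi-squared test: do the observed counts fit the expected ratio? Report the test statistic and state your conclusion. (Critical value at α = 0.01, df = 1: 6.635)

27.918; not consistent

Expected counts for N = 1688 under a 3:1 ratio (total parts = 4):
  agouti: 1688 × 3/4 = 1266
  black: 1688 × 1/4 = 422
χ² = Σ (O − E)² / E
  agouti: (1360 − 1266)² / 1266 = 6.9795
  black: (328 − 422)² / 422 = 20.9384
χ² = 6.9795 + 20.9384 = 27.9179 ≈ 27.918
Degrees of freedom = 2 − 1 = 1; critical value at α = 0.01 is 6.635.
Since 27.918 > 6.635, we reject the null hypothesis — the data do not fit the 3:1 ratio.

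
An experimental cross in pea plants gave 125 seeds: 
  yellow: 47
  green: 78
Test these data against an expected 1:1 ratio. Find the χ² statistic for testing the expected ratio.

Expected counts for N = 125 under a 1:1 ratio (total parts = 2):
  yellow: 125 × 1/2 = 62.5
  green: 125 × 1/2 = 62.5
χ² = Σ (O − E)² / E
  yellow: (47 − 62.5)² / 62.5 = 3.8440
  green: (78 − 62.5)² / 62.5 = 3.8440
χ² = 3.8440 + 3.8440 = 7.688

7.688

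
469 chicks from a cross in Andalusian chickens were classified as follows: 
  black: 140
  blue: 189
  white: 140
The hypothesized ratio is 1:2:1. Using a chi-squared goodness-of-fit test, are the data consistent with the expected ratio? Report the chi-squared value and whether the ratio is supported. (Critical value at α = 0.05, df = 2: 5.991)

Under the 1:2:1 hypothesis (Σ ratio = 4, N = 469):
  black: 469 × 1/4 = 117.25
  blue: 469 × 2/4 = 234.5
  white: 469 × 1/4 = 117.25
χ² = Σ (O − E)² / E
  black: (140 − 117.25)² / 117.25 = 4.4142
  blue: (189 − 234.5)² / 234.5 = 8.8284
  white: (140 − 117.25)² / 117.25 = 4.4142
χ² = 4.4142 + 8.8284 + 4.4142 = 17.6568 ≈ 17.657
Degrees of freedom = 3 − 1 = 2; critical value at α = 0.05 is 5.991.
Since 17.657 > 5.991, we reject the null hypothesis — the data do not fit the 1:2:1 ratio.

17.657; not consistent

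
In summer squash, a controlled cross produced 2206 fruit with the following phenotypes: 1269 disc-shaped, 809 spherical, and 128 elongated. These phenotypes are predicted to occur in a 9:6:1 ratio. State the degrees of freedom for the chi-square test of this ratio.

2

A goodness-of-fit test with 3 phenotype classes has df = 3 − 1 = 2.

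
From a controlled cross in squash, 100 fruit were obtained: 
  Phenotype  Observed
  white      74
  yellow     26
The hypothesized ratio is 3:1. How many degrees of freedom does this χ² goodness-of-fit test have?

1

A goodness-of-fit test with 2 phenotype classes has df = 2 − 1 = 1.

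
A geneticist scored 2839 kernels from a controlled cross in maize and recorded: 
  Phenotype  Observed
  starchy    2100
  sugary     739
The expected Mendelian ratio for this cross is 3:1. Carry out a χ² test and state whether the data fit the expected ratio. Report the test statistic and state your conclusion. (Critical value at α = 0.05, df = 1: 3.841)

1.607; consistent

The 3:1 ratio has 4 parts, so with N = 2839 the expected counts are:
  starchy: 2839 × 3/4 = 2129.25
  sugary: 2839 × 1/4 = 709.75
χ² = Σ (O − E)² / E
  starchy: (2100 − 2129.25)² / 2129.25 = 0.4018
  sugary: (739 − 709.75)² / 709.75 = 1.2054
χ² = 0.4018 + 1.2054 = 1.6072 ≈ 1.607
Degrees of freedom = 2 − 1 = 1; critical value at α = 0.05 is 3.841.
Since 1.607 < 3.841, we fail to reject the null hypothesis — the data are consistent with the 3:1 ratio.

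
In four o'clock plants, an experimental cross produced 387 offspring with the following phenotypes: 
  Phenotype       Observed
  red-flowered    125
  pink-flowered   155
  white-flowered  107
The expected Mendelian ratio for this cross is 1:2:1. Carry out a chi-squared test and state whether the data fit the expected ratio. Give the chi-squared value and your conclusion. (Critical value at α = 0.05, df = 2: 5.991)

Under the 1:2:1 hypothesis (Σ ratio = 4, N = 387):
  red-flowered: 387 × 1/4 = 96.75
  pink-flowered: 387 × 2/4 = 193.5
  white-flowered: 387 × 1/4 = 96.75
χ² = Σ (O − E)² / E
  red-flowered: (125 − 96.75)² / 96.75 = 8.2487
  pink-flowered: (155 − 193.5)² / 193.5 = 7.6602
  white-flowered: (107 − 96.75)² / 96.75 = 1.0859
χ² = 8.2487 + 7.6602 + 1.0859 = 16.9948 ≈ 16.995
Degrees of freedom = 3 − 1 = 2; critical value at α = 0.05 is 5.991.
Since 16.995 > 5.991, we reject the null hypothesis — the data do not fit the 1:2:1 ratio.

16.995; not consistent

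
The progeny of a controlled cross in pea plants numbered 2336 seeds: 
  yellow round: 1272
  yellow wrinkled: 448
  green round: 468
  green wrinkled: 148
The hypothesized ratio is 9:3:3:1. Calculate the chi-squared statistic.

Under the 9:3:3:1 hypothesis (Σ ratio = 16, N = 2336):
  yellow round: 2336 × 9/16 = 1314
  yellow wrinkled: 2336 × 3/16 = 438
  green round: 2336 × 3/16 = 438
  green wrinkled: 2336 × 1/16 = 146
χ² = Σ (O − E)² / E
  yellow round: (1272 − 1314)² / 1314 = 1.3425
  yellow wrinkled: (448 − 438)² / 438 = 0.2283
  green round: (468 − 438)² / 438 = 2.0548
  green wrinkled: (148 − 146)² / 146 = 0.0274
χ² = 1.3425 + 0.2283 + 2.0548 + 0.0274 = 3.653

3.653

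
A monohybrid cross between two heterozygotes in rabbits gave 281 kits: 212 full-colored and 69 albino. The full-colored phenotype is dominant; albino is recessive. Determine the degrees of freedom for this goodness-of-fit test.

For a monohybrid cross between heterozygotes with complete dominance, the expected phenotypic ratio is 3:1.
A goodness-of-fit test with 2 phenotype classes has df = 2 − 1 = 1.

1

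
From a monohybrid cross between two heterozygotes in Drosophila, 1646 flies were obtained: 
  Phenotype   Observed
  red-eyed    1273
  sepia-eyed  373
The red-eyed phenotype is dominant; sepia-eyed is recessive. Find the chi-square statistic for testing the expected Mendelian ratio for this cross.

For a monohybrid cross between heterozygotes with complete dominance, the expected phenotypic ratio is 3:1.
Expected counts for N = 1646 under a 3:1 ratio (total parts = 4):
  red-eyed: 1646 × 3/4 = 1234.5
  sepia-eyed: 1646 × 1/4 = 411.5
χ² = Σ (O − E)² / E
  red-eyed: (1273 − 1234.5)² / 1234.5 = 1.2007
  sepia-eyed: (373 − 411.5)² / 411.5 = 3.6021
χ² = 1.2007 + 3.6021 = 4.8028 ≈ 4.803

4.803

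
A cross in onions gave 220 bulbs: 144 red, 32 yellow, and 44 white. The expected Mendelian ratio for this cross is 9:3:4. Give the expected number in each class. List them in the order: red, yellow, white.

The 9:3:4 ratio has 16 parts, so with N = 220 the expected counts are:
  red: 220 × 9/16 = 123.75
  yellow: 220 × 3/16 = 41.25
  white: 220 × 4/16 = 55

123.75, 41.25, 55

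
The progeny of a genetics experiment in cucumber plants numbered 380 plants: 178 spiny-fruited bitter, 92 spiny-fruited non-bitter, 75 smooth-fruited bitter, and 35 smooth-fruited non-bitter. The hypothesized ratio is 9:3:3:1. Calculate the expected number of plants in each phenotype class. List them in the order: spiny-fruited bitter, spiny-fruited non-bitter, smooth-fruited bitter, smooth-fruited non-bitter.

213.75, 71.25, 71.25, 23.75

Under the 9:3:3:1 hypothesis (Σ ratio = 16, N = 380):
  spiny-fruited bitter: 380 × 9/16 = 213.75
  spiny-fruited non-bitter: 380 × 3/16 = 71.25
  smooth-fruited bitter: 380 × 3/16 = 71.25
  smooth-fruited non-bitter: 380 × 1/16 = 23.75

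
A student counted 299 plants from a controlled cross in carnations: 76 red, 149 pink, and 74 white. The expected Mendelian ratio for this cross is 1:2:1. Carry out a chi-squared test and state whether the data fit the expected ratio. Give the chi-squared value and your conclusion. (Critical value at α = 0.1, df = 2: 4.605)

Total ratio parts = 4. Expected numbers out of 299:
  red: 299 × 1/4 = 74.75
  pink: 299 × 2/4 = 149.5
  white: 299 × 1/4 = 74.75
χ² = Σ (O − E)² / E
  red: (76 − 74.75)² / 74.75 = 0.0209
  pink: (149 − 149.5)² / 149.5 = 0.0017
  white: (74 − 74.75)² / 74.75 = 0.0075
χ² = 0.0209 + 0.0017 + 0.0075 = 0.0301 ≈ 0.030
Degrees of freedom = 3 − 1 = 2; critical value at α = 0.1 is 4.605.
Since 0.030 < 4.605, we fail to reject the null hypothesis — the data are consistent with the 1:2:1 ratio.

0.030; consistent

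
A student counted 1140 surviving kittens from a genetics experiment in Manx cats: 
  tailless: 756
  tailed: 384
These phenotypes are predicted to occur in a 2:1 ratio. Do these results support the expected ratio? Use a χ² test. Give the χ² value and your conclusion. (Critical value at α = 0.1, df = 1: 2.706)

0.063; consistent

The 2:1 ratio has 3 parts, so with N = 1140 the expected counts are:
  tailless: 1140 × 2/3 = 760
  tailed: 1140 × 1/3 = 380
χ² = Σ (O − E)² / E
  tailless: (756 − 760)² / 760 = 0.0211
  tailed: (384 − 380)² / 380 = 0.0421
χ² = 0.0211 + 0.0421 = 0.0632 ≈ 0.063
Degrees of freedom = 2 − 1 = 1; critical value at α = 0.1 is 2.706.
Since 0.063 < 2.706, we fail to reject the null hypothesis — the data are consistent with the 2:1 ratio.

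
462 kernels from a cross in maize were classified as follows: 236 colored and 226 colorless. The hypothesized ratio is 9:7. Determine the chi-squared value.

The 9:7 ratio has 16 parts, so with N = 462 the expected counts are:
  colored: 462 × 9/16 = 259.875
  colorless: 462 × 7/16 = 202.125
χ² = Σ (O − E)² / E
  colored: (236 − 259.875)² / 259.875 = 2.1934
  colorless: (226 − 202.125)² / 202.125 = 2.8201
χ² = 2.1934 + 2.8201 = 5.0135 ≈ 5.014

5.014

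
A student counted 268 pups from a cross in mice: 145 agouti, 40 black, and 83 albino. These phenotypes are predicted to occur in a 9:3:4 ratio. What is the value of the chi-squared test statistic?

6.131

The 9:3:4 ratio has 16 parts, so with N = 268 the expected counts are:
  agouti: 268 × 9/16 = 150.75
  black: 268 × 3/16 = 50.25
  albino: 268 × 4/16 = 67
χ² = Σ (O − E)² / E
  agouti: (145 − 150.75)² / 150.75 = 0.2193
  black: (40 − 50.25)² / 50.25 = 2.0908
  albino: (83 − 67)² / 67 = 3.8209
χ² = 0.2193 + 2.0908 + 3.8209 = 6.131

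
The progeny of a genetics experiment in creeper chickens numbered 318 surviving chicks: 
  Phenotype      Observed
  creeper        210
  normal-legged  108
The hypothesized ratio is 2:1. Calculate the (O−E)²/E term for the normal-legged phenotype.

0.038

Expected counts for N = 318 under a 2:1 ratio (total parts = 3):
  creeper: 318 × 2/3 = 212
  normal-legged: 318 × 1/3 = 106
Contribution of normal-legged: (108 − 106)² / 106 = 0.0377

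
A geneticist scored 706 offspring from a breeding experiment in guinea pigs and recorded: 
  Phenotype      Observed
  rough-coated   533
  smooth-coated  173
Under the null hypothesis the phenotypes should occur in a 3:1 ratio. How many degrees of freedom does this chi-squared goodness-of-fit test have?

A goodness-of-fit test with 2 phenotype classes has df = 2 − 1 = 1.

1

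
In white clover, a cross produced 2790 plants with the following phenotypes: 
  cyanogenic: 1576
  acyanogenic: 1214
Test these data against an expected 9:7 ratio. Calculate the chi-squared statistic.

0.064

Under the 9:7 hypothesis (Σ ratio = 16, N = 2790):
  cyanogenic: 2790 × 9/16 = 1569.375
  acyanogenic: 2790 × 7/16 = 1220.625
χ² = Σ (O − E)² / E
  cyanogenic: (1576 − 1569.375)² / 1569.375 = 0.0280
  acyanogenic: (1214 − 1220.625)² / 1220.625 = 0.0360
χ² = 0.0280 + 0.0360 = 0.064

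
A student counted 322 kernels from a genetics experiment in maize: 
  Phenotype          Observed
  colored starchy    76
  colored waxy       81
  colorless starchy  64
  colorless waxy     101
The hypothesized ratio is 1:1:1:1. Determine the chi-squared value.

8.857

The 1:1:1:1 ratio has 4 parts, so with N = 322 the expected counts are:
  colored starchy: 322 × 1/4 = 80.5
  colored waxy: 322 × 1/4 = 80.5
  colorless starchy: 322 × 1/4 = 80.5
  colorless waxy: 322 × 1/4 = 80.5
χ² = Σ (O − E)² / E
  colored starchy: (76 − 80.5)² / 80.5 = 0.2516
  colored waxy: (81 − 80.5)² / 80.5 = 0.0031
  colorless starchy: (64 − 80.5)² / 80.5 = 3.3820
  colorless waxy: (101 − 80.5)² / 80.5 = 5.2205
χ² = 0.2516 + 0.0031 + 3.3820 + 5.2205 = 8.8572 ≈ 8.857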